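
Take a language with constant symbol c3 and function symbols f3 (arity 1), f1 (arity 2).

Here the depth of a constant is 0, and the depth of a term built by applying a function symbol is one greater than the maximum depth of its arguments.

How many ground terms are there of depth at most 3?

Count level by level. With function symbols f3/1, f1/2, the terms of depth ≤ k are the 1 constant together with each function applied to depth-≤(k−1) tuples, so N_k = 1 + N_{k-1} + N_{k-1}^2.
N_0 = 1
N_1 = 1 + 1 + 1^2 = 3
N_2 = 1 + 3 + 3^2 = 13
N_3 = 1 + 13 + 13^2 = 183

183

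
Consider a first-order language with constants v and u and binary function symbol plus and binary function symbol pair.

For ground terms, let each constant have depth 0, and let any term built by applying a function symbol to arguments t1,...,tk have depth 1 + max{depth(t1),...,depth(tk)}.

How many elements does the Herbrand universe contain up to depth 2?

Let N_k = |{terms of depth ≤ k}|. Then N_0 = 2 and N_k = 2 + N_{k-1}^2 + N_{k-1}^2 for k ≥ 1 (one summand per function symbol, arity giving the exponent).
N_0 = 2
N_1 = 2 + 2^2 + 2^2 = 10
N_2 = 2 + 10^2 + 10^2 = 202

202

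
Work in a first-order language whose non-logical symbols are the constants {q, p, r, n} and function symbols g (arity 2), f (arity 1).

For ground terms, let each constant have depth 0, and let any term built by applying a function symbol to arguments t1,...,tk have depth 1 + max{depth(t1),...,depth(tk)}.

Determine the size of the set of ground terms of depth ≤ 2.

Write N_k for the number of ground terms of depth ≤ k. A term of depth ≤ k is either a constant or a function symbol applied to arguments of depth ≤ k−1, so N_k = 4 + N_{k-1}^2 + N_{k-1}.
N_0 = 4
N_1 = 4 + 4^2 + 4 = 24
N_2 = 4 + 24^2 + 24 = 604

604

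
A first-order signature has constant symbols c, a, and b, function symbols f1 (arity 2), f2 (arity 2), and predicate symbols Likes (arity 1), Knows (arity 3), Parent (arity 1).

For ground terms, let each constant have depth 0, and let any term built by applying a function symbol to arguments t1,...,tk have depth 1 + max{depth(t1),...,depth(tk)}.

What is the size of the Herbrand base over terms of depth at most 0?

33

First count ground terms of depth ≤ 0.
Count level by level. With function symbols f1/2, f2/2, the terms of depth ≤ k are the 3 constants together with each function applied to depth-≤(k−1) tuples, so N_k = 3 + N_{k-1}^2 + N_{k-1}^2.
N_0 = 3
So |H| = 3.
Each predicate of arity r yields |H|^r ground atoms (one per choice of an r-tuple from H):
  Likes: 3;  Knows: 3^3 = 27;  Parent: 3
Total ground atoms: 3 + 27 + 3 = 33.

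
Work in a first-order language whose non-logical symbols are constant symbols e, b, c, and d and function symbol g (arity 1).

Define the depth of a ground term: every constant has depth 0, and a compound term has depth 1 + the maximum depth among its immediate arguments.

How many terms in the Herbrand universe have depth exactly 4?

4

Count level by level. With function symbols g/1, the terms of depth ≤ k are the 4 constants together with each function applied to depth-≤(k−1) tuples, so N_k = 4 + N_{k-1}.
N_0 = 4
N_1 = 4 + 4 = 8
N_2 = 4 + 8 = 12
N_3 = 4 + 12 = 16
N_4 = 4 + 16 = 20
Terms of depth exactly 4: N_4 − N_3 = 20 − 16 = 4.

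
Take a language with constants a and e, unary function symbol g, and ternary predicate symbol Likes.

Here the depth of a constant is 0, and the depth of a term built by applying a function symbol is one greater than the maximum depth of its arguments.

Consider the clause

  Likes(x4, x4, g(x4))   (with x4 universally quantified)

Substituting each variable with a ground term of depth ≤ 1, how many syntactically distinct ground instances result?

Ground terms of depth ≤ 1:
  If N_k denotes the number of depth-≤k ground terms, the 2 constants give N_0 = 2, and each function symbol of arity r contributes N_{k-1}^r new terms at level k: N_k = 2 + N_{k-1}.
  N_0 = 2
  N_1 = 2 + 2 = 4
So there are 4 ground terms available for substitution.
The variable x4 ranges independently over the available ground terms, and distinct assignments produce distinct instances.
Number of ground instances = 4.

4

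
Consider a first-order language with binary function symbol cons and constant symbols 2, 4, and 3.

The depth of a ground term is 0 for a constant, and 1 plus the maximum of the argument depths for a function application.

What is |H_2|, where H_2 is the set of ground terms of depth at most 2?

147

Let N_k count ground terms of depth at most k. Each non-constant term of depth ≤ k is some function symbol applied to depth-≤(k−1) arguments, giving N_k = 3 + N_{k-1}^2.
N_0 = 3
N_1 = 3 + 3^2 = 12
N_2 = 3 + 12^2 = 147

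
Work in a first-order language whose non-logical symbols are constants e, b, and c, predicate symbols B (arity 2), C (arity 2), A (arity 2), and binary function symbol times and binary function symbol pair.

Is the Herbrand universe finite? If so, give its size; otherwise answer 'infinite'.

The signature has at least one function symbol (times, arity 2) and at least one constant (e).
Iterating times gives infinitely many distinct ground terms: e, times(e, e), times(times(e, e), times(e, e)), ...
So the Herbrand universe is infinite.

infinite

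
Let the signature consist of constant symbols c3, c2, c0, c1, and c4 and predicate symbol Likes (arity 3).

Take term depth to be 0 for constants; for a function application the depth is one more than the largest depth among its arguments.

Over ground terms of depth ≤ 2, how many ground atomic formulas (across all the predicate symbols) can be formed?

First count ground terms of depth ≤ 2.
With no function symbols every ground term is a constant, so there are exactly 5 ground terms at every depth bound.
N_0 = 5
N_1 = 5
N_2 = 5
Explicitly: c3, c2, c0, c1, c4.
So |H| = 5.
Ground atoms are formed by filling each argument slot of a predicate with a term from H, so an r-ary predicate gives |H|^r atoms:
  Likes: 5^3 = 125
Total ground atoms: 125.

125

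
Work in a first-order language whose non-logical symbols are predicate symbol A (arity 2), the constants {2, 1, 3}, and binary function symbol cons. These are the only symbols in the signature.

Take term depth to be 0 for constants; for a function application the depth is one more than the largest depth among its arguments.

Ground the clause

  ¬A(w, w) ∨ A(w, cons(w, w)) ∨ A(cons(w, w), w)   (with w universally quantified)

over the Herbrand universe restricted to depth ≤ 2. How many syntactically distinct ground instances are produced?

Ground terms of depth ≤ 2:
  If N_k denotes the number of depth-≤k ground terms, the 3 constants give N_0 = 3, and each function symbol of arity r contributes N_{k-1}^r new terms at level k: N_k = 3 + N_{k-1}^2.
  N_0 = 3
  N_1 = 3 + 3^2 = 12
  N_2 = 3 + 12^2 = 147
So there are 147 ground terms available for substitution.
The body mentions the single quantified variable w; since ground terms form a free algebra, no two substitutions collapse to the same formula.
Number of ground instances = 147.

147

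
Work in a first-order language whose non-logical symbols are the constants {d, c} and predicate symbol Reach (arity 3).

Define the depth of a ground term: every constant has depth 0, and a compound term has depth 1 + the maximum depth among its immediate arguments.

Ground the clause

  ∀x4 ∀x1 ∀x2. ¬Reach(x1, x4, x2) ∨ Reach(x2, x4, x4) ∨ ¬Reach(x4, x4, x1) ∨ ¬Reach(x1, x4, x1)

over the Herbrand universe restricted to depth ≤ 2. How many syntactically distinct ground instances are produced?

8

Ground terms of depth ≤ 2:
  With no function symbols every ground term is a constant, so there are exactly 2 ground terms at every depth bound.
  N_0 = 2
  N_1 = 2
  N_2 = 2
  Explicitly: d, c.
So there are 2 ground terms available for substitution.
There are 3 variables to instantiate (x4, x1, x2), each occurring in at least one literal, so different choices give different ground instances.
Number of ground instances = 2^3 = 8.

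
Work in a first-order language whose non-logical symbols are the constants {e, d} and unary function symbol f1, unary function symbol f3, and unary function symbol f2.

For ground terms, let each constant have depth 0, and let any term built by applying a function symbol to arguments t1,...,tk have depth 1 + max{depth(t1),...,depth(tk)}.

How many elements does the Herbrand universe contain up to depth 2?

26

Count level by level. With function symbols f1/1, f3/1, f2/1, the terms of depth ≤ k are the 2 constants together with each function applied to depth-≤(k−1) tuples, so N_k = 2 + N_{k-1} + N_{k-1} + N_{k-1}.
N_0 = 2
N_1 = 2 + 2 + 2 + 2 = 8
N_2 = 2 + 8 + 8 + 8 = 26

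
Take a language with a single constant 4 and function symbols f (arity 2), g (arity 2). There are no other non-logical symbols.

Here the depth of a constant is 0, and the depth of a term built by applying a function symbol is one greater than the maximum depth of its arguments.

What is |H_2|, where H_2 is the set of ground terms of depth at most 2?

Write N_k for the number of ground terms of depth ≤ k. A term of depth ≤ k is either a constant or a function symbol applied to arguments of depth ≤ k−1, so N_k = 1 + N_{k-1}^2 + N_{k-1}^2.
N_0 = 1
N_1 = 1 + 1^2 + 1^2 = 3
N_2 = 1 + 3^2 + 3^2 = 19

19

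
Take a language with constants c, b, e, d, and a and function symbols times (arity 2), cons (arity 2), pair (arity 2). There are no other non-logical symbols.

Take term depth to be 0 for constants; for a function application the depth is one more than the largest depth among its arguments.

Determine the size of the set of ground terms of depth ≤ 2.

19205

Let N_k count ground terms of depth at most k. Each non-constant term of depth ≤ k is some function symbol applied to depth-≤(k−1) arguments, giving N_k = 5 + N_{k-1}^2 + N_{k-1}^2 + N_{k-1}^2.
N_0 = 5
N_1 = 5 + 5^2 + 5^2 + 5^2 = 80
N_2 = 5 + 80^2 + 80^2 + 80^2 = 19205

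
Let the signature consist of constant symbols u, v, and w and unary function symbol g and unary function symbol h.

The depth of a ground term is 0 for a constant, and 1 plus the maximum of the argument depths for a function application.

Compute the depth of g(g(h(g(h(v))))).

depth(h(v)) = 1 + depth(v) = 1 + 0 = 1
depth(g(h(v))) = 1 + depth(h(v)) = 1 + 1 = 2
depth(h(g(h(v)))) = 1 + depth(g(h(v))) = 1 + 2 = 3
depth(g(h(g(h(v))))) = 1 + depth(h(g(h(v)))) = 1 + 3 = 4
depth(g(g(h(g(h(v)))))) = 1 + depth(g(h(g(h(v))))) = 1 + 4 = 5

5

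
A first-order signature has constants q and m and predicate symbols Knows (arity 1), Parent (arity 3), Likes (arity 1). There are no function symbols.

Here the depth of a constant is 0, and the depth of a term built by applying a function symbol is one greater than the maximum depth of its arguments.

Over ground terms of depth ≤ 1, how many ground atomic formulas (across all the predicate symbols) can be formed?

First count ground terms of depth ≤ 1.
With no function symbols every ground term is a constant, so there are exactly 2 ground terms at every depth bound.
N_0 = 2
N_1 = 2
Explicitly: q, m.
So |H| = 2.
Each predicate of arity r yields |H|^r ground atoms (one per choice of an r-tuple from H):
  Knows: 2;  Parent: 2^3 = 8;  Likes: 2
Total ground atoms: 2 + 8 + 2 = 12.

12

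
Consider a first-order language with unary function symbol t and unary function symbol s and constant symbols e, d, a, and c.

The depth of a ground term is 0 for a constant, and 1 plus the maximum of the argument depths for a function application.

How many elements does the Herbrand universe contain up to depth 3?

60

Let N_k = |{terms of depth ≤ k}|. Then N_0 = 4 and N_k = 4 + N_{k-1} + N_{k-1} for k ≥ 1 (one summand per function symbol, arity giving the exponent).
N_0 = 4
N_1 = 4 + 4 + 4 = 12
N_2 = 4 + 12 + 12 = 28
N_3 = 4 + 28 + 28 = 60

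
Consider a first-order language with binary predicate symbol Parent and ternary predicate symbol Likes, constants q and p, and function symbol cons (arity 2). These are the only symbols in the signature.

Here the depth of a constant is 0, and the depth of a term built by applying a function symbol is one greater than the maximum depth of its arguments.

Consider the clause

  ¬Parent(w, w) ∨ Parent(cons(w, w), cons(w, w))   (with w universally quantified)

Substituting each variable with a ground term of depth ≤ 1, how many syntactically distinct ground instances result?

Ground terms of depth ≤ 1:
  Let N_k count ground terms of depth at most k. Each non-constant term of depth ≤ k is some function symbol applied to depth-≤(k−1) arguments, giving N_k = 2 + N_{k-1}^2.
  N_0 = 2
  N_1 = 2 + 2^2 = 6
So there are 6 ground terms available for substitution.
The clause has 1 distinct variable (w), which appears in the body. In the free term algebra distinct substitutions yield syntactically distinct ground instances.
Number of ground instances = 6.

6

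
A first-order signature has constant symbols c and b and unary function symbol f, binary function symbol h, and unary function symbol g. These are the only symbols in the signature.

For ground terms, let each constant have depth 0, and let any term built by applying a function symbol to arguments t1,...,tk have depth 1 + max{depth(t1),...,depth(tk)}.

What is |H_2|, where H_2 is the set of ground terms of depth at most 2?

Count level by level. With function symbols f/1, h/2, g/1, the terms of depth ≤ k are the 2 constants together with each function applied to depth-≤(k−1) tuples, so N_k = 2 + N_{k-1} + N_{k-1}^2 + N_{k-1}.
N_0 = 2
N_1 = 2 + 2 + 2^2 + 2 = 10
N_2 = 2 + 10 + 10^2 + 10 = 122

122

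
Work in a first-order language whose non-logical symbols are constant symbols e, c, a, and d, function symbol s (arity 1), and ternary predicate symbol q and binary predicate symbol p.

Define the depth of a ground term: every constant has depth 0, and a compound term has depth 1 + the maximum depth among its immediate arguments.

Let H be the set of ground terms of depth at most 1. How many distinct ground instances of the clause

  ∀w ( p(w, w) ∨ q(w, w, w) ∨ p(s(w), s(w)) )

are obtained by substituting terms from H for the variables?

8

Ground terms of depth ≤ 1:
  If N_k denotes the number of depth-≤k ground terms, the 4 constants give N_0 = 4, and each function symbol of arity r contributes N_{k-1}^r new terms at level k: N_k = 4 + N_{k-1}.
  N_0 = 4
  N_1 = 4 + 4 = 8
So there are 8 ground terms available for substitution.
The variable w ranges independently over the available ground terms, and distinct assignments produce distinct instances.
Number of ground instances = 8.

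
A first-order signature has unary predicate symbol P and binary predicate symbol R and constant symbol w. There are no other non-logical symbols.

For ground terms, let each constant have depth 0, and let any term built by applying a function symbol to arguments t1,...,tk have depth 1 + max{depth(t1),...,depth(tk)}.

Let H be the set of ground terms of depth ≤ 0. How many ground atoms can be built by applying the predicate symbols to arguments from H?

2

First count ground terms of depth ≤ 0.
With no function symbols every ground term is a constant, so there is exactly 1 ground term at every depth bound.
N_0 = 1
Explicitly: w.
So |H| = 1.
Each predicate of arity r yields |H|^r ground atoms (one per choice of an r-tuple from H):
  P: 1;  R: 1^2 = 1
Total ground atoms: 1 + 1 = 2.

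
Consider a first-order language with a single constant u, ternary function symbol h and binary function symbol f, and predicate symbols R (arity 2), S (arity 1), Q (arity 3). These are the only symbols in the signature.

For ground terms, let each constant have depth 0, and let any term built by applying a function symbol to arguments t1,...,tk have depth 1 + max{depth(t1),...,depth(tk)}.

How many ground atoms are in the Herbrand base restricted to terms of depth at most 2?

52059

First count ground terms of depth ≤ 2.
Let N_k count ground terms of depth at most k. Each non-constant term of depth ≤ k is some function symbol applied to depth-≤(k−1) arguments, giving N_k = 1 + N_{k-1}^3 + N_{k-1}^2.
N_0 = 1
N_1 = 1 + 1^3 + 1^2 = 3
N_2 = 1 + 3^3 + 3^2 = 37
So |H| = 37.
For each predicate symbol, the number of ground atoms is |H| raised to its arity; summing:
  R: 37^2 = 1369;  S: 37;  Q: 37^3 = 50653
Total ground atoms: 1369 + 37 + 50653 = 52059.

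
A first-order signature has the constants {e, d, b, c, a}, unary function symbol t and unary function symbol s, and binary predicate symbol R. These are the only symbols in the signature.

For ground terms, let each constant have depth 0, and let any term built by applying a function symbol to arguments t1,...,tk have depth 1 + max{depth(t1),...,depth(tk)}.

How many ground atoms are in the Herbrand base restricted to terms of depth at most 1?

225

First count ground terms of depth ≤ 1.
Write N_k for the number of ground terms of depth ≤ k. A term of depth ≤ k is either a constant or a function symbol applied to arguments of depth ≤ k−1, so N_k = 5 + N_{k-1} + N_{k-1}.
N_0 = 5
N_1 = 5 + 5 + 5 = 15
So |H| = 15.
For each predicate symbol, the number of ground atoms is |H| raised to its arity; summing:
  R: 15^2 = 225
Total ground atoms: 225.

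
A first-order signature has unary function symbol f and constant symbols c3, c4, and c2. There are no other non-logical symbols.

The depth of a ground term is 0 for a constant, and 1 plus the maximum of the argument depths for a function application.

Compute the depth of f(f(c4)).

depth(f(c4)) = 1 + depth(c4) = 1 + 0 = 1
depth(f(f(c4))) = 1 + depth(f(c4)) = 1 + 1 = 2

2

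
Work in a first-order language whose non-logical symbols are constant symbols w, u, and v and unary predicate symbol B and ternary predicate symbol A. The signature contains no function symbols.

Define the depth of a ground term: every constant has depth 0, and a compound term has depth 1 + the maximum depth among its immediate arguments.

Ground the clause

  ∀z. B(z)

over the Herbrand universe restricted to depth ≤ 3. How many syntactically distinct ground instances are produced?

Ground terms of depth ≤ 3:
  With no function symbols every ground term is a constant, so there are exactly 3 ground terms at every depth bound.
  N_0 = 3
  N_1 = 3
  N_2 = 3
  N_3 = 3
  Explicitly: w, u, v.
So there are 3 ground terms available for substitution.
The body mentions the single quantified variable z; since ground terms form a free algebra, no two substitutions collapse to the same formula.
Number of ground instances = 3.

3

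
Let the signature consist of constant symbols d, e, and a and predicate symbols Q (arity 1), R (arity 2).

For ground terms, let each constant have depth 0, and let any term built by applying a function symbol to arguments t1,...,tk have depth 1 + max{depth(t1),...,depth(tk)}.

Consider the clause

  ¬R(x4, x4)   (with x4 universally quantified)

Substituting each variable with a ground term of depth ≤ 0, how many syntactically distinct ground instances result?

Ground terms of depth ≤ 0:
  With no function symbols every ground term is a constant, so there are exactly 3 ground terms at every depth bound.
  N_0 = 3
  Explicitly: d, e, a.
So there are 3 ground terms available for substitution.
The body mentions the single quantified variable x4; since ground terms form a free algebra, no two substitutions collapse to the same formula.
Number of ground instances = 3.

3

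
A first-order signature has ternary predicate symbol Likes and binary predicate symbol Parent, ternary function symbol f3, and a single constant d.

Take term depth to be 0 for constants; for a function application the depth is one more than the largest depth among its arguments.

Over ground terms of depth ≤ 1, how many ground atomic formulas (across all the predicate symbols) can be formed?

First count ground terms of depth ≤ 1.
Let N_k count ground terms of depth at most k. Each non-constant term of depth ≤ k is some function symbol applied to depth-≤(k−1) arguments, giving N_k = 1 + N_{k-1}^3.
N_0 = 1
N_1 = 1 + 1^3 = 2
Explicitly: d, f3(d, d, d).
So |H| = 2.
For each predicate symbol, the number of ground atoms is |H| raised to its arity; summing:
  Likes: 2^3 = 8;  Parent: 2^2 = 4
Total ground atoms: 8 + 4 = 12.

12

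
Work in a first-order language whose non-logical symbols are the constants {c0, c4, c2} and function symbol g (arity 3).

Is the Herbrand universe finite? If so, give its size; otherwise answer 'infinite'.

The signature has at least one function symbol (g, arity 3) and at least one constant (c0).
Iterating g gives infinitely many distinct ground terms: c0, g(c0, c0, c0), g(g(c0, c0, c0), g(c0, c0, c0), g(c0, c0, c0)), ...
So the Herbrand universe is infinite.

infinite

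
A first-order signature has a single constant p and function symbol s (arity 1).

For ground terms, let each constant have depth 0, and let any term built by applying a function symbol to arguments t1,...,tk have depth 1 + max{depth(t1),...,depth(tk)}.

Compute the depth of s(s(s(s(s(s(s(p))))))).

7

depth(s(p)) = 1 + depth(p) = 1 + 0 = 1
depth(s(s(p))) = 1 + depth(s(p)) = 1 + 1 = 2
depth(s(s(s(p)))) = 1 + depth(s(s(p))) = 1 + 2 = 3
depth(s(s(s(s(p))))) = 1 + depth(s(s(s(p)))) = 1 + 3 = 4
depth(s(s(s(s(s(p)))))) = 1 + depth(s(s(s(s(p))))) = 1 + 4 = 5
depth(s(s(s(s(s(s(p))))))) = 1 + depth(s(s(s(s(s(p)))))) = 1 + 5 = 6
depth(s(s(s(s(s(s(s(p)))))))) = 1 + depth(s(s(s(s(s(s(p))))))) = 1 + 6 = 7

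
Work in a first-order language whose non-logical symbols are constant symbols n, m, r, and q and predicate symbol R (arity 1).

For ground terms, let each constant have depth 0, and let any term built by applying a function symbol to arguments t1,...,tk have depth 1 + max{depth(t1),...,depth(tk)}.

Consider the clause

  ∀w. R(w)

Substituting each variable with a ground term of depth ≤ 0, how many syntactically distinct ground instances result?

4

Ground terms of depth ≤ 0:
  With no function symbols every ground term is a constant, so there are exactly 4 ground terms at every depth bound.
  N_0 = 4
  Explicitly: n, m, r, q.
So there are 4 ground terms available for substitution.
There is 1 variable to instantiate (w),  occurring in at least one literal, so different choices give different ground instances.
Number of ground instances = 4.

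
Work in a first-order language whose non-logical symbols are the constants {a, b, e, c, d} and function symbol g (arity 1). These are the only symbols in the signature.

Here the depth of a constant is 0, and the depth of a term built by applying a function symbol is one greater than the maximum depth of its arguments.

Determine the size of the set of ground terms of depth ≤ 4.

Let N_k = |{terms of depth ≤ k}|. Then N_0 = 5 and N_k = 5 + N_{k-1} for k ≥ 1 (one summand per function symbol, arity giving the exponent).
N_0 = 5
N_1 = 5 + 5 = 10
N_2 = 5 + 10 = 15
N_3 = 5 + 15 = 20
N_4 = 5 + 20 = 25

25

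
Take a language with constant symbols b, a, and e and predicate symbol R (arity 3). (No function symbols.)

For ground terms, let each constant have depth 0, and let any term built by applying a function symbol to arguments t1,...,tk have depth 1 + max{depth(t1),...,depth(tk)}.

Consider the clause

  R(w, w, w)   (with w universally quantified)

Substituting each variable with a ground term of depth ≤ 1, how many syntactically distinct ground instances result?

Ground terms of depth ≤ 1:
  With no function symbols every ground term is a constant, so there are exactly 3 ground terms at every depth bound.
  N_0 = 3
  N_1 = 3
  Explicitly: b, a, e.
So there are 3 ground terms available for substitution.
There is 1 variable to instantiate (w),  occurring in at least one literal, so different choices give different ground instances.
Number of ground instances = 3.

3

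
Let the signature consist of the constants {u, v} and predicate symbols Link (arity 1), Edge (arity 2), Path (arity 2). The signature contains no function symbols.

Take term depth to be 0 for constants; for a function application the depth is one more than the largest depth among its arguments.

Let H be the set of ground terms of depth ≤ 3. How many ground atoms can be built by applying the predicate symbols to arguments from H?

First count ground terms of depth ≤ 3.
With no function symbols every ground term is a constant, so there are exactly 2 ground terms at every depth bound.
N_0 = 2
N_1 = 2
N_2 = 2
N_3 = 2
Explicitly: u, v.
So |H| = 2.
A ground atom is a predicate applied to a tuple of terms from H, so the count is the sum over predicates of |H|^arity:
  Link: 2;  Edge: 2^2 = 4;  Path: 2^2 = 4
Total ground atoms: 2 + 4 + 4 = 10.

10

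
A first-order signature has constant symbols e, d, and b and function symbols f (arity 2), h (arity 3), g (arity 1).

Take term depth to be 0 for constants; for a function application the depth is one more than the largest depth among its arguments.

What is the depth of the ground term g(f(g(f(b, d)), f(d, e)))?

depth(f(b, d)) = 1 + max(0, 0) = 1
depth(g(f(b, d))) = 1 + depth(f(b, d)) = 1 + 1 = 2
depth(f(d, e)) = 1 + max(0, 0) = 1
depth(f(g(f(b, d)), f(d, e))) = 1 + max(2, 1) = 3
depth(g(f(g(f(b, d)), f(d, e)))) = 1 + depth(f(g(f(b, d)), f(d, e))) = 1 + 3 = 4

4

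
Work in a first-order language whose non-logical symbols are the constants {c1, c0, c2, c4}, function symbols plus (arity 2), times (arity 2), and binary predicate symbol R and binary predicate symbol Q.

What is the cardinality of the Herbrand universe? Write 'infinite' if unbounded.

The signature has at least one function symbol (plus, arity 2) and at least one constant (c1).
Iterating plus gives infinitely many distinct ground terms: c1, plus(c1, c1), plus(plus(c1, c1), plus(c1, c1)), ...
So the Herbrand universe is infinite.

infinite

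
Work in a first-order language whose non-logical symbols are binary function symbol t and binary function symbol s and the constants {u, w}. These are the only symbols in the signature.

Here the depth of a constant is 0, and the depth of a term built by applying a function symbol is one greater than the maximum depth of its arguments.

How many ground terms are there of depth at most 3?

81610

Let N_k = |{terms of depth ≤ k}|. Then N_0 = 2 and N_k = 2 + N_{k-1}^2 + N_{k-1}^2 for k ≥ 1 (one summand per function symbol, arity giving the exponent).
N_0 = 2
N_1 = 2 + 2^2 + 2^2 = 10
N_2 = 2 + 10^2 + 10^2 = 202
N_3 = 2 + 202^2 + 202^2 = 81610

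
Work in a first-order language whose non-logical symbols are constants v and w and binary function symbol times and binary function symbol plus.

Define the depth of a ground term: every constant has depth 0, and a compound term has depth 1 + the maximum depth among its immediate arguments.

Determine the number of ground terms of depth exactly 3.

81408

Let N_k count ground terms of depth at most k. Each non-constant term of depth ≤ k is some function symbol applied to depth-≤(k−1) arguments, giving N_k = 2 + N_{k-1}^2 + N_{k-1}^2.
N_0 = 2
N_1 = 2 + 2^2 + 2^2 = 10
N_2 = 2 + 10^2 + 10^2 = 202
N_3 = 2 + 202^2 + 202^2 = 81610
Terms of depth exactly 3: N_3 − N_2 = 81610 − 202 = 81408.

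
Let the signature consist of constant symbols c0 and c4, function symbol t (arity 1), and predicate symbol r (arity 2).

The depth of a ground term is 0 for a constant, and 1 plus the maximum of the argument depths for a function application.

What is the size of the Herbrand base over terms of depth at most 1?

First count ground terms of depth ≤ 1.
Write N_k for the number of ground terms of depth ≤ k. A term of depth ≤ k is either a constant or a function symbol applied to arguments of depth ≤ k−1, so N_k = 2 + N_{k-1}.
N_0 = 2
N_1 = 2 + 2 = 4
Explicitly: c0, c4, t(c0), t(c4).
So |H| = 4.
Each predicate of arity r yields |H|^r ground atoms (one per choice of an r-tuple from H):
  r: 4^2 = 16
Total ground atoms: 16.

16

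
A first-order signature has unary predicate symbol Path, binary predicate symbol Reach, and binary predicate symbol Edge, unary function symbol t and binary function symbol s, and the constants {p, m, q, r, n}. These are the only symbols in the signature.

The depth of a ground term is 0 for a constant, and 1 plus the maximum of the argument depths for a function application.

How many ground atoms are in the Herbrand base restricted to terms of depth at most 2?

3201715

First count ground terms of depth ≤ 2.
Count level by level. With function symbols t/1, s/2, the terms of depth ≤ k are the 5 constants together with each function applied to depth-≤(k−1) tuples, so N_k = 5 + N_{k-1} + N_{k-1}^2.
N_0 = 5
N_1 = 5 + 5 + 5^2 = 35
N_2 = 5 + 35 + 35^2 = 1265
So |H| = 1265.
For each predicate symbol, the number of ground atoms is |H| raised to its arity; summing:
  Path: 1265;  Reach: 1265^2 = 1600225;  Edge: 1265^2 = 1600225
Total ground atoms: 1265 + 1600225 + 1600225 = 3201715.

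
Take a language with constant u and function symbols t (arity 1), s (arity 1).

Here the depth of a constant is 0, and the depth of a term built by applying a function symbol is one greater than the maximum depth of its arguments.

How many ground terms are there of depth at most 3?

Let N_k = |{terms of depth ≤ k}|. Then N_0 = 1 and N_k = 1 + N_{k-1} + N_{k-1} for k ≥ 1 (one summand per function symbol, arity giving the exponent).
N_0 = 1
N_1 = 1 + 1 + 1 = 3
N_2 = 1 + 3 + 3 = 7
N_3 = 1 + 7 + 7 = 15

15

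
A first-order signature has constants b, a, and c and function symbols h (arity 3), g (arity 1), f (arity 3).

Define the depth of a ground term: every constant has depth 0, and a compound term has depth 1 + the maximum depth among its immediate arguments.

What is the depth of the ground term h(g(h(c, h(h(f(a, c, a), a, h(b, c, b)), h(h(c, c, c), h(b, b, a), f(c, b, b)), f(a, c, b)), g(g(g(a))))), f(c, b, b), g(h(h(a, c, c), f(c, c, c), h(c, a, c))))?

6

depth(f(a, c, a)) = 1 + max(0, 0, 0) = 1
depth(h(b, c, b)) = 1 + max(0, 0, 0) = 1
depth(h(f(a, c, a), a, h(b, c, b))) = 1 + max(1, 0, 1) = 2
depth(h(c, c, c)) = 1 + max(0, 0, 0) = 1
depth(h(b, b, a)) = 1 + max(0, 0, 0) = 1
depth(f(c, b, b)) = 1 + max(0, 0, 0) = 1
depth(h(h(c, c, c), h(b, b, a), f(c, b, b))) = 1 + max(1, 1, 1) = 2
depth(f(a, c, b)) = 1 + max(0, 0, 0) = 1
depth(h(h(f(a, c, a), a, h(b, c, b)), h(h(c, c, c), h(b, b, a), f(c, b, b)), f(a, c, b))) = 1 + max(2, 2, 1) = 3
depth(g(a)) = 1 + depth(a) = 1 + 0 = 1
depth(g(g(a))) = 1 + depth(g(a)) = 1 + 1 = 2
depth(g(g(g(a)))) = 1 + depth(g(g(a))) = 1 + 2 = 3
depth(h(c, h(h(f(a, c, a), a, h(b, c, b)), h(h(c, c, c), h(b, b, a), f(c, b, b)), f(a, c, b)), g(g(g(a))))) = 1 + max(0, 3, 3) = 4
depth(g(h(c, h(h(f(a, c, a), a, h(b, c, b)), h(h(c, c, c), h(b, b, a), f(c, b, b)), f(a, c, b)), g(g(g(a)))))) = 1 + depth(h(c, h(h(f(a, c, a), a, h(b, c, b)), h(h(c, c, c), h(b, b, a), f(c, b, b)), f(a, c, b)), g(g(g(a))))) = 1 + 4 = 5
depth(h(a, c, c)) = 1 + max(0, 0, 0) = 1
depth(f(c, c, c)) = 1 + max(0, 0, 0) = 1
depth(h(c, a, c)) = 1 + max(0, 0, 0) = 1
depth(h(h(a, c, c), f(c, c, c), h(c, a, c))) = 1 + max(1, 1, 1) = 2
depth(g(h(h(a, c, c), f(c, c, c), h(c, a, c)))) = 1 + depth(h(h(a, c, c), f(c, c, c), h(c, a, c))) = 1 + 2 = 3
depth(h(g(h(c, h(h(f(a, c, a), a, h(b, c, b)), h(h(c, c, c), h(b, b, a), f(c, b, b)), f(a, c, b)), g(g(g(a))))), f(c, b, b), g(h(h(a, c, c), f(c, c, c), h(c, a, c))))) = 1 + max(5, 1, 3) = 6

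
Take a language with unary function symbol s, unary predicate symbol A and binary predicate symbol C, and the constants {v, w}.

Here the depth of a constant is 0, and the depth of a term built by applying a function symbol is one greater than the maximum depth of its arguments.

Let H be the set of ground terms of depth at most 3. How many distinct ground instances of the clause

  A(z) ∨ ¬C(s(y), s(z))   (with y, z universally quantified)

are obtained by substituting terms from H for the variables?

64

Ground terms of depth ≤ 3:
  Count level by level. With function symbols s/1, the terms of depth ≤ k are the 2 constants together with each function applied to depth-≤(k−1) tuples, so N_k = 2 + N_{k-1}.
  N_0 = 2
  N_1 = 2 + 2 = 4
  N_2 = 2 + 4 = 6
  N_3 = 2 + 6 = 8
  Explicitly: v, w, s(v), s(w), s(s(v)), s(s(w)), s(s(s(v))), s(s(s(w))).
So there are 8 ground terms available for substitution.
The body mentions every one of the 2 quantified variables; since ground terms form a free algebra, no two substitutions collapse to the same formula.
Number of ground instances = 8^2 = 64.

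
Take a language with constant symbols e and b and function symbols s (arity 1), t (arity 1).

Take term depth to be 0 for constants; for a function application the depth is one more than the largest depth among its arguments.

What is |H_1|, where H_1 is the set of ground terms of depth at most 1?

6

Count level by level. With function symbols s/1, t/1, the terms of depth ≤ k are the 2 constants together with each function applied to depth-≤(k−1) tuples, so N_k = 2 + N_{k-1} + N_{k-1}.
N_0 = 2
N_1 = 2 + 2 + 2 = 6
Explicitly: e, b, s(e), s(b), t(e), t(b).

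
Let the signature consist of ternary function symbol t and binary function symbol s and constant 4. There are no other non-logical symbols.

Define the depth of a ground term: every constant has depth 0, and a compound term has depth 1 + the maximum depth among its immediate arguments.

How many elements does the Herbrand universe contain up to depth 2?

Write N_k for the number of ground terms of depth ≤ k. A term of depth ≤ k is either a constant or a function symbol applied to arguments of depth ≤ k−1, so N_k = 1 + N_{k-1}^3 + N_{k-1}^2.
N_0 = 1
N_1 = 1 + 1^3 + 1^2 = 3
N_2 = 1 + 3^3 + 3^2 = 37

37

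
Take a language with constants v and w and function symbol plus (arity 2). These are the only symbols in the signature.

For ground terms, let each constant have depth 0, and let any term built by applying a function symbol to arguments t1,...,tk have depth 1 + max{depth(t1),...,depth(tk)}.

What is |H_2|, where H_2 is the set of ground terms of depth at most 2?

If N_k denotes the number of depth-≤k ground terms, the 2 constants give N_0 = 2, and each function symbol of arity r contributes N_{k-1}^r new terms at level k: N_k = 2 + N_{k-1}^2.
N_0 = 2
N_1 = 2 + 2^2 = 6
N_2 = 2 + 6^2 = 38

38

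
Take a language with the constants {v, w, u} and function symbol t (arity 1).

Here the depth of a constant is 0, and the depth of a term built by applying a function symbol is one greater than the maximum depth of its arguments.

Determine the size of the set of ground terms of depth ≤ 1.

Let N_k = |{terms of depth ≤ k}|. Then N_0 = 3 and N_k = 3 + N_{k-1} for k ≥ 1 (one summand per function symbol, arity giving the exponent).
N_0 = 3
N_1 = 3 + 3 = 6
Explicitly: v, w, u, t(v), t(w), t(u).

6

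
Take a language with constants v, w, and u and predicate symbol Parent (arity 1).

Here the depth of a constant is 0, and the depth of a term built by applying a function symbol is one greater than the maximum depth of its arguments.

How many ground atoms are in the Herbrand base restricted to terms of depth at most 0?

First count ground terms of depth ≤ 0.
With no function symbols every ground term is a constant, so there are exactly 3 ground terms at every depth bound.
N_0 = 3
Explicitly: v, w, u.
So |H| = 3.
For each predicate symbol, the number of ground atoms is |H| raised to its arity; summing:
  Parent: 3
Total ground atoms: 3.

3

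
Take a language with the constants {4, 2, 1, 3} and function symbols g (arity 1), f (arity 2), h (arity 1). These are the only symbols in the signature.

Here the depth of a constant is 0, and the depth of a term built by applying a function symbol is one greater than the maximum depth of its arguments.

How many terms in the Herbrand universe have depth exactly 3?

713184

Let N_k = |{terms of depth ≤ k}|. Then N_0 = 4 and N_k = 4 + N_{k-1} + N_{k-1}^2 + N_{k-1} for k ≥ 1 (one summand per function symbol, arity giving the exponent).
N_0 = 4
N_1 = 4 + 4 + 4^2 + 4 = 28
N_2 = 4 + 28 + 28^2 + 28 = 844
N_3 = 4 + 844 + 844^2 + 844 = 714028
Terms of depth exactly 3: N_3 − N_2 = 714028 − 844 = 713184.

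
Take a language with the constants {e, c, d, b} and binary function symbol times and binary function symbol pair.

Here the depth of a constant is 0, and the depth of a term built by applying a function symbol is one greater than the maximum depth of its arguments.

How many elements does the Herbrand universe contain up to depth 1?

Write N_k for the number of ground terms of depth ≤ k. A term of depth ≤ k is either a constant or a function symbol applied to arguments of depth ≤ k−1, so N_k = 4 + N_{k-1}^2 + N_{k-1}^2.
N_0 = 4
N_1 = 4 + 4^2 + 4^2 = 36

36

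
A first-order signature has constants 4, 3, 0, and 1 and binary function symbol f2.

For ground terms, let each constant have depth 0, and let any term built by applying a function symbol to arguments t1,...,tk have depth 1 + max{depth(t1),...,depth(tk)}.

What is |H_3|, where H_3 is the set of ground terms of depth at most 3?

163220

Count level by level. With function symbols f2/2, the terms of depth ≤ k are the 4 constants together with each function applied to depth-≤(k−1) tuples, so N_k = 4 + N_{k-1}^2.
N_0 = 4
N_1 = 4 + 4^2 = 20
N_2 = 4 + 20^2 = 404
N_3 = 4 + 404^2 = 163220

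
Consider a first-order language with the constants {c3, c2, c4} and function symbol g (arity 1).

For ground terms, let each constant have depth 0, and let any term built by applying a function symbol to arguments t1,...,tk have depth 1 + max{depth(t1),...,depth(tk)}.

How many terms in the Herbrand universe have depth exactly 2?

3

Let N_k = |{terms of depth ≤ k}|. Then N_0 = 3 and N_k = 3 + N_{k-1} for k ≥ 1 (one summand per function symbol, arity giving the exponent).
N_0 = 3
N_1 = 3 + 3 = 6
N_2 = 3 + 6 = 9
Terms of depth exactly 2: N_2 − N_1 = 9 − 6 = 3.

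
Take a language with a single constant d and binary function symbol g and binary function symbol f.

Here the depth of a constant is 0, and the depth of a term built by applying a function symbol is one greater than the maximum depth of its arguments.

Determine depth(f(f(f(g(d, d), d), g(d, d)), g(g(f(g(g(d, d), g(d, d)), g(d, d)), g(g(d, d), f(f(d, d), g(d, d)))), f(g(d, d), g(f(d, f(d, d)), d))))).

6

depth(g(d, d)) = 1 + max(0, 0) = 1
depth(f(g(d, d), d)) = 1 + max(1, 0) = 2
depth(f(f(g(d, d), d), g(d, d))) = 1 + max(2, 1) = 3
depth(g(g(d, d), g(d, d))) = 1 + max(1, 1) = 2
depth(f(g(g(d, d), g(d, d)), g(d, d))) = 1 + max(2, 1) = 3
depth(f(d, d)) = 1 + max(0, 0) = 1
depth(f(f(d, d), g(d, d))) = 1 + max(1, 1) = 2
depth(g(g(d, d), f(f(d, d), g(d, d)))) = 1 + max(1, 2) = 3
depth(g(f(g(g(d, d), g(d, d)), g(d, d)), g(g(d, d), f(f(d, d), g(d, d))))) = 1 + max(3, 3) = 4
depth(f(d, f(d, d))) = 1 + max(0, 1) = 2
depth(g(f(d, f(d, d)), d)) = 1 + max(2, 0) = 3
depth(f(g(d, d), g(f(d, f(d, d)), d))) = 1 + max(1, 3) = 4
depth(g(g(f(g(g(d, d), g(d, d)), g(d, d)), g(g(d, d), f(f(d, d), g(d, d)))), f(g(d, d), g(f(d, f(d, d)), d)))) = 1 + max(4, 4) = 5
depth(f(f(f(g(d, d), d), g(d, d)), g(g(f(g(g(d, d), g(d, d)), g(d, d)), g(g(d, d), f(f(d, d), g(d, d)))), f(g(d, d), g(f(d, f(d, d)), d))))) = 1 + max(3, 5) = 6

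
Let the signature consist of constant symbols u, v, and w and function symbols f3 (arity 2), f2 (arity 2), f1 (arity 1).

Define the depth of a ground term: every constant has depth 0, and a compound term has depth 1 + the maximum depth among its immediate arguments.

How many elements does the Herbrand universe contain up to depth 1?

24

If N_k denotes the number of depth-≤k ground terms, the 3 constants give N_0 = 3, and each function symbol of arity r contributes N_{k-1}^r new terms at level k: N_k = 3 + N_{k-1}^2 + N_{k-1}^2 + N_{k-1}.
N_0 = 3
N_1 = 3 + 3^2 + 3^2 + 3 = 24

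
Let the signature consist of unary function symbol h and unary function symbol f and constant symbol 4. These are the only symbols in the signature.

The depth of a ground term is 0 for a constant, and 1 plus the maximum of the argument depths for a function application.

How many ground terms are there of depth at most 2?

If N_k denotes the number of depth-≤k ground terms, the 1 constant gives N_0 = 1, and each function symbol of arity r contributes N_{k-1}^r new terms at level k: N_k = 1 + N_{k-1} + N_{k-1}.
N_0 = 1
N_1 = 1 + 1 + 1 = 3
N_2 = 1 + 3 + 3 = 7

7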